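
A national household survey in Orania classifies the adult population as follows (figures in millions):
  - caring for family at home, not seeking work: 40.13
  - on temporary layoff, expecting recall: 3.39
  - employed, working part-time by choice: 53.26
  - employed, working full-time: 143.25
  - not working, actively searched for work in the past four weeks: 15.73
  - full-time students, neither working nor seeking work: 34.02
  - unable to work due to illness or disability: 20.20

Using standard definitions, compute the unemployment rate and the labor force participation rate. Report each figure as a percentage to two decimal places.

Unemployment rate ≈ 8.87%; labor force participation rate ≈ 69.56%.

Employed = 53.26 + 143.25 = 196.51 million.
Unemployed = 3.39 + 15.73 = 19.12 million (jobless and actively searching, or on temporary layoff).
Labor force = 196.51 + 19.12 = 215.63 million.
Not in labor force = 40.13 + 34.02 + 20.20 = 94.35 million (those not working and not actively searching are outside the labor force).
Civilian working-age population = 215.63 + 94.35 = 309.98 million.
Unemployment rate = 19.12 / 215.63 = 8.87%.
Labor force participation rate = 215.63 / 309.98 = 69.56%.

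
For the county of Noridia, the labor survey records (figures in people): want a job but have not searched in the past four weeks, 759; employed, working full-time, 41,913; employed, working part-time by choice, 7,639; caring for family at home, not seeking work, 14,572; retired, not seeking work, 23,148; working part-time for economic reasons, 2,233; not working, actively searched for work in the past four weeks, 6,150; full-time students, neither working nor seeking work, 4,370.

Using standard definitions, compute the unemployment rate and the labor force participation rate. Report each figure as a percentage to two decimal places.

Unemployment rate ≈ 10.62%; labor force participation rate ≈ 57.48%.

Employed = 41,913 + 7,639 + 2,233 = 51,785 (anyone who worked, including part-time for economic reasons, counts as employed).
Unemployed = 6,150.
Labor force = 51,785 + 6,150 = 57,935.
Not in labor force = 759 + 14,572 + 23,148 + 4,370 = 42,849 (those not working and not actively searching are outside the labor force — including those who want a job but have given up searching).
Civilian working-age population = 57,935 + 42,849 = 100,784.
Unemployment rate = 6,150 / 57,935 = 10.62%.
Labor force participation rate = 57,935 / 100,784 = 57.48%.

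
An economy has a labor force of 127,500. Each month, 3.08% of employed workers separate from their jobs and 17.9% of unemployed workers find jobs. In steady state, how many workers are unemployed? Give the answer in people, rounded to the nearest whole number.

Steady-state unemployment rate u* = s/(s+f) = 3.08/(3.08+17.9) = 0.146806.
Unemployed = u* × labor force = 0.146806 × 127,500 ≈ 18,718.

About 18,718 are unemployed in steady state.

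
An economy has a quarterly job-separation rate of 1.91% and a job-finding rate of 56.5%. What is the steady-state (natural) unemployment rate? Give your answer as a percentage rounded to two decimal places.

Steady-state unemployment rate ≈ 3.27%.

At steady state the flows balance: s·E = f·U, so U/(E+U) = s/(s+f).
u* = 1.91 / (1.91 + 56.5) = 1.91 / 58.41 = 3.27%.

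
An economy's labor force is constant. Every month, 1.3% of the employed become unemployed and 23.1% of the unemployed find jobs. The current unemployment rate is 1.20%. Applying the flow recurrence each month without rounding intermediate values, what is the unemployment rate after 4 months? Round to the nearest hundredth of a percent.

Unemployment rate after four months ≈ 3.98%.

With a fixed labor force, u_{t+1} = u_t + s·(1−u_t) − f·u_t = u_t·(1−s−f) + s.
Here 1−s−f = 0.756 and s = 0.013.
u_1 = 0.012000 × 0.756 + 0.013 = 0.022072.
u_2 = 0.022072 × 0.756 + 0.013 = 0.029686.
u_3 = 0.029686 × 0.756 + 0.013 = 0.035443.
u_4 = 0.035443 × 0.756 + 0.013 = 0.039795.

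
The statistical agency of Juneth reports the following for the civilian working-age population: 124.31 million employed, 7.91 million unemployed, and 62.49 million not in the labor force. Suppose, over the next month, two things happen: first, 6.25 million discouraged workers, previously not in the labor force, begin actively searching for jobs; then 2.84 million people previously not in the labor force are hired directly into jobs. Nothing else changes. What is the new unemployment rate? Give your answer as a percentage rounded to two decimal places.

Initially, labor force = 124.31 + 7.91 = 132.22 million, so u = 7.91/132.22 = 5.98%.
After the first change, unemployed and labor force both rise by 6.25 → E = 124.31, U = 14.16, labor force = 138.47 million.
After the second change, employed and labor force both rise by 2.84; unemployed unchanged → E = 127.15, U = 14.16, labor force = 141.31 million.
New unemployment rate = 14.16 / 141.31 = 10.02%.

New unemployment rate ≈ 10.02%.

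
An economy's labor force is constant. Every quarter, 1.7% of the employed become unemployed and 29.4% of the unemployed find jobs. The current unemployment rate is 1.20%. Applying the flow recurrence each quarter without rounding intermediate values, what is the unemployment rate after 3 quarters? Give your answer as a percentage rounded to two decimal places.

Unemployment rate after three quarters ≈ 4.07%.

With a fixed labor force, u_{t+1} = u_t + s·(1−u_t) − f·u_t = u_t·(1−s−f) + s.
Here 1−s−f = 0.689 and s = 0.017.
u_1 = 0.012000 × 0.689 + 0.017 = 0.025268.
u_2 = 0.025268 × 0.689 + 0.017 = 0.034410.
u_3 = 0.034410 × 0.689 + 0.017 = 0.040708.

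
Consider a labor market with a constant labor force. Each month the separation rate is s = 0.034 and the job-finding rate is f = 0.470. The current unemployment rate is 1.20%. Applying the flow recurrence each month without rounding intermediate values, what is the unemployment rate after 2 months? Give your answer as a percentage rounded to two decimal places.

With a fixed labor force, u_{t+1} = u_t + s·(1−u_t) − f·u_t = u_t·(1−s−f) + s.
Here 1−s−f = 0.496 and s = 0.034.
u_1 = 0.012000 × 0.496 + 0.034 = 0.039952.
u_2 = 0.039952 × 0.496 + 0.034 = 0.053816.

Unemployment rate after two months ≈ 5.38%.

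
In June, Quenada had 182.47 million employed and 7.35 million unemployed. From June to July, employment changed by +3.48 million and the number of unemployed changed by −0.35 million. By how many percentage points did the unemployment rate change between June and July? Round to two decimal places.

June: labor force = 182.47 + 7.35 = 189.82; u = 7.35/189.82 = 3.87%.
July: labor force = 185.95 + 7.00 = 192.95; u = 7.00/192.95 = 3.63%.
Change = 3.63% − 3.87% = −0.24 pp.

The unemployment rate changed by −0.24 percentage points.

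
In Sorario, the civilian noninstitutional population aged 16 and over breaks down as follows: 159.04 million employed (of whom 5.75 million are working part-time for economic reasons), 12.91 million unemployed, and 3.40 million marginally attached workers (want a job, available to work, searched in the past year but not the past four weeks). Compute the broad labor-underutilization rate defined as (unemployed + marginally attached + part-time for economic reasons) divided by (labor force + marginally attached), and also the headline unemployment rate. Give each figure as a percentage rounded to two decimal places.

Labor force = 159.04 + 12.91 = 171.95 million.
Numerator = 12.91 + 3.40 + 5.75 = 22.06 million.
Denominator = 171.95 + 3.40 = 175.35 million.
Broad rate = 22.06 / 175.35 = 12.58%.
Headline unemployment rate = 12.91 / 171.95 = 7.51%.

Broad underutilization rate ≈ 12.58%; headline unemployment rate ≈ 7.51%.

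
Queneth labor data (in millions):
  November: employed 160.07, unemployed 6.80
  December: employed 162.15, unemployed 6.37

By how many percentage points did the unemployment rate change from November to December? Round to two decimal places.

The unemployment rate changed by −0.30 percentage points.

November: labor force = 160.07 + 6.80 = 166.87; u = 6.80/166.87 = 4.08%.
December: labor force = 162.15 + 6.37 = 168.52; u = 6.37/168.52 = 3.78%.
Change = 3.78% − 4.08% = −0.30 pp.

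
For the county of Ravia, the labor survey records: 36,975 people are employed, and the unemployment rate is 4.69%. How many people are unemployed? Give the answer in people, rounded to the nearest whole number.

About 1,819 are unemployed.

Let U be the number unemployed. The labor force is E + U, and U/(E+U) = 0.0469.
So U = 0.0469 × 36,975 / (1 − 0.0469) = 1734.13 / 0.9531 ≈ 1,819.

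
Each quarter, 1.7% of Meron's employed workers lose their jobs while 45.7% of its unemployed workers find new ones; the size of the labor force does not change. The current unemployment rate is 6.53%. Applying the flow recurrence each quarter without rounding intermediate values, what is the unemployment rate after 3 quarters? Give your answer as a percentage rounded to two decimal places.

Unemployment rate after three quarters ≈ 4.01%.

With a fixed labor force, u_{t+1} = u_t + s·(1−u_t) − f·u_t = u_t·(1−s−f) + s.
Here 1−s−f = 0.526 and s = 0.017.
u_1 = 0.065300 × 0.526 + 0.017 = 0.051348.
u_2 = 0.051348 × 0.526 + 0.017 = 0.044009.
u_3 = 0.044009 × 0.526 + 0.017 = 0.040149.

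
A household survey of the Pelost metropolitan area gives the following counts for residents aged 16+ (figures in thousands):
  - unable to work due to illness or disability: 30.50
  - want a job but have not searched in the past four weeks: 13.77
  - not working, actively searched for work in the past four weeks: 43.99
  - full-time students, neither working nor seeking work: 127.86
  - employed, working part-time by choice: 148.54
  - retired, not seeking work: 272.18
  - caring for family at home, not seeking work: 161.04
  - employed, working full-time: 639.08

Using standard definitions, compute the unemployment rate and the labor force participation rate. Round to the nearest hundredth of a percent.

Unemployment rate ≈ 5.29%; labor force participation rate ≈ 57.87%.

Employed = 148.54 + 639.08 = 787.62 thousand.
Unemployed = 43.99 thousand.
Labor force = 787.62 + 43.99 = 831.61 thousand.
Not in labor force = 30.50 + 13.77 + 127.86 + 272.18 + 161.04 = 605.35 thousand (those not working and not actively searching are outside the labor force — including those who want a job but have given up searching).
Civilian working-age population = 831.61 + 605.35 = 1,436.96 thousand.
Unemployment rate = 43.99 / 831.61 = 5.29%.
Labor force participation rate = 831.61 / 1,436.96 = 57.87%.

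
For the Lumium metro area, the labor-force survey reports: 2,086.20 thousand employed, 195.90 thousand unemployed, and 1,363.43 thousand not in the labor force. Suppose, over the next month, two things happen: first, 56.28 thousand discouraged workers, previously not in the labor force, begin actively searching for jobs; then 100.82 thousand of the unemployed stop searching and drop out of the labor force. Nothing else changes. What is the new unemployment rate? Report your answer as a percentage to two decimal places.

Initially, labor force = 2,086.20 + 195.90 = 2,282.10 thousand, so u = 195.90/2,282.10 = 8.58%.
After the first change, unemployed and labor force both rise by 56.28 → E = 2,086.20, U = 252.18, labor force = 2,338.38 thousand.
After the second change, unemployed and labor force both fall by 100.82 → E = 2,086.20, U = 151.36, labor force = 2,237.56 thousand.
New unemployment rate = 151.36 / 2,237.56 = 6.76%.

New unemployment rate ≈ 6.76%.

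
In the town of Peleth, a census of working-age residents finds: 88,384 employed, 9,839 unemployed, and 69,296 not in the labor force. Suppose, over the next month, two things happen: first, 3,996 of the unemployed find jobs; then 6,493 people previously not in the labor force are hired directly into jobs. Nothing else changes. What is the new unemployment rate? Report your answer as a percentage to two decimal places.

New unemployment rate ≈ 5.58%.

Initially, labor force = 88,384 + 9,839 = 98,223, so u = 9,839/98,223 = 10.02%.
After the first change, unemployed falls and employed rises by 3,996; labor force unchanged → E = 92,380, U = 5,843, labor force = 98,223.
After the second change, employed and labor force both rise by 6,493; unemployed unchanged → E = 98,873, U = 5,843, labor force = 104,716.
New unemployment rate = 5,843 / 104,716 = 5.58%.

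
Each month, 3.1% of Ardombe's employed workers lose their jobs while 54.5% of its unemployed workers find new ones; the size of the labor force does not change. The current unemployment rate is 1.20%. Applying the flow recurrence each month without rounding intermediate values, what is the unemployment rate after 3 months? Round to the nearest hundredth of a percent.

Unemployment rate after three months ≈ 5.06%.

With a fixed labor force, u_{t+1} = u_t + s·(1−u_t) − f·u_t = u_t·(1−s−f) + s.
Here 1−s−f = 0.424 and s = 0.031.
u_1 = 0.012000 × 0.424 + 0.031 = 0.036088.
u_2 = 0.036088 × 0.424 + 0.031 = 0.046301.
u_3 = 0.046301 × 0.424 + 0.031 = 0.050632.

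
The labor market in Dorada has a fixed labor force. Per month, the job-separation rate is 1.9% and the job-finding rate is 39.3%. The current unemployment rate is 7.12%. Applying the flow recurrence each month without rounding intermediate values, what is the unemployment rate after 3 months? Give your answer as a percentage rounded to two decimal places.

Unemployment rate after three months ≈ 5.12%.

With a fixed labor force, u_{t+1} = u_t + s·(1−u_t) − f·u_t = u_t·(1−s−f) + s.
Here 1−s−f = 0.588 and s = 0.019.
u_1 = 0.071200 × 0.588 + 0.019 = 0.060866.
u_2 = 0.060866 × 0.588 + 0.019 = 0.054789.
u_3 = 0.054789 × 0.588 + 0.019 = 0.051216.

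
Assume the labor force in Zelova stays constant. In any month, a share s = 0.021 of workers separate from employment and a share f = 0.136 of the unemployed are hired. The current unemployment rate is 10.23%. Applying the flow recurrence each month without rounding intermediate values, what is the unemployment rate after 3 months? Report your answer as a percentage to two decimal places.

With a fixed labor force, u_{t+1} = u_t + s·(1−u_t) − f·u_t = u_t·(1−s−f) + s.
Here 1−s−f = 0.843 and s = 0.021.
u_1 = 0.102300 × 0.843 + 0.021 = 0.107239.
u_2 = 0.107239 × 0.843 + 0.021 = 0.111402.
u_3 = 0.111402 × 0.843 + 0.021 = 0.114912.

Unemployment rate after three months ≈ 11.49%.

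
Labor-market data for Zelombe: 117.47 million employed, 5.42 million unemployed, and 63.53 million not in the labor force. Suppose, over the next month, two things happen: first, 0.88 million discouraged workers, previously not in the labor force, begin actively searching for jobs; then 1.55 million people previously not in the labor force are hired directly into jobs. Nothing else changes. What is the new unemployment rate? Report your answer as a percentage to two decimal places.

Initially, labor force = 117.47 + 5.42 = 122.89 million, so u = 5.42/122.89 = 4.41%.
After the first change, unemployed and labor force both rise by 0.88 → E = 117.47, U = 6.30, labor force = 123.77 million.
After the second change, employed and labor force both rise by 1.55; unemployed unchanged → E = 119.02, U = 6.30, labor force = 125.32 million.
New unemployment rate = 6.30 / 125.32 = 5.03%.

New unemployment rate ≈ 5.03%.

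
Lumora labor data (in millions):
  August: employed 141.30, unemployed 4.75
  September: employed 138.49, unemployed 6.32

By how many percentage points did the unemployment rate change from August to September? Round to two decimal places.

August: labor force = 141.30 + 4.75 = 146.05; u = 4.75/146.05 = 3.25%.
September: labor force = 138.49 + 6.32 = 144.81; u = 6.32/144.81 = 4.36%.
Change = 4.36% − 3.25% = +1.11 pp.

The unemployment rate changed by +1.11 percentage points.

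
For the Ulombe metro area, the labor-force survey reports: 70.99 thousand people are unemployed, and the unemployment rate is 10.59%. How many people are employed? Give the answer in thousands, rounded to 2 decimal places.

About 599.36 thousand are employed.

Labor force = U / u = 70.99 / 0.1059 ≈ 670.35 thousand.
Employed = labor force − unemployed = 670.35 − 70.99 = 599.36 thousand.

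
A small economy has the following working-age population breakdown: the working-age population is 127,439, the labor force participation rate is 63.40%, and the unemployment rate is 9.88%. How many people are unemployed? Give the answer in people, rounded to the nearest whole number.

Labor force = 0.6340 × 127,439 = 80,796.
Unemployed = 0.0988 × 80,796 ≈ 7,983.

About 7,983 are unemployed.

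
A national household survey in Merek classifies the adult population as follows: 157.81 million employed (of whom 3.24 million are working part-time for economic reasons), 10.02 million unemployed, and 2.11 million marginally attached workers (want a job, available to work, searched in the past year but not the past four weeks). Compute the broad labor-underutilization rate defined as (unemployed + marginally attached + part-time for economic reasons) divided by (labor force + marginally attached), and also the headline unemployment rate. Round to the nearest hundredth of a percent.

Labor force = 157.81 + 10.02 = 167.83 million.
Numerator = 10.02 + 2.11 + 3.24 = 15.37 million.
Denominator = 167.83 + 2.11 = 169.94 million.
Broad rate = 15.37 / 169.94 = 9.04%.
Headline unemployment rate = 10.02 / 167.83 = 5.97%.

Broad underutilization rate ≈ 9.04%; headline unemployment rate ≈ 5.97%.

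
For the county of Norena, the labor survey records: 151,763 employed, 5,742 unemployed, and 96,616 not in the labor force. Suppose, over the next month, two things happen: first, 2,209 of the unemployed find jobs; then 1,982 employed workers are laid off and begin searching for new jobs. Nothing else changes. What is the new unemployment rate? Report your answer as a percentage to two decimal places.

New unemployment rate ≈ 3.50%.

Initially, labor force = 151,763 + 5,742 = 157,505, so u = 5,742/157,505 = 3.65%.
After the first change, unemployed falls and employed rises by 2,209; labor force unchanged → E = 153,972, U = 3,533, labor force = 157,505.
After the second change, employed falls and unemployed rises by 1,982; labor force unchanged → E = 151,990, U = 5,515, labor force = 157,505.
New unemployment rate = 5,515 / 157,505 = 3.50%.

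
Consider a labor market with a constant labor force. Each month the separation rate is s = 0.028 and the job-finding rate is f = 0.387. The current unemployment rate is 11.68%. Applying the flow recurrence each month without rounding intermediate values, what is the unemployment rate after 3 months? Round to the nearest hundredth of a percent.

With a fixed labor force, u_{t+1} = u_t + s·(1−u_t) − f·u_t = u_t·(1−s−f) + s.
Here 1−s−f = 0.585 and s = 0.028.
u_1 = 0.116800 × 0.585 + 0.028 = 0.096328.
u_2 = 0.096328 × 0.585 + 0.028 = 0.084352.
u_3 = 0.084352 × 0.585 + 0.028 = 0.077346.

Unemployment rate after three months ≈ 7.73%.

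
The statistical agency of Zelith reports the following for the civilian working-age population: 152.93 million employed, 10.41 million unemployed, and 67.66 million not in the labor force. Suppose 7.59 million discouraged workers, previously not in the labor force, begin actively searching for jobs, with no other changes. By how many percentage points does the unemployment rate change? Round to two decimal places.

Initially, labor force = 152.93 + 10.41 = 163.34 million, so u = 10.41/163.34 = 6.37%.
After the change, unemployed and labor force both rise by 7.59 → E = 152.93, U = 18.00, labor force = 170.93 million.
New unemployment rate = 18.00 / 170.93 = 10.53%.
Change = 10.53% − 6.37% = +4.16 percentage points.

The unemployment rate changes by +4.16 percentage points.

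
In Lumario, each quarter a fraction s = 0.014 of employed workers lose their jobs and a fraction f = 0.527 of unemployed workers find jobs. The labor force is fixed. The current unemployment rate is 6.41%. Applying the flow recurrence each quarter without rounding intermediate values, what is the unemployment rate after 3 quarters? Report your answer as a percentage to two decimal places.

Unemployment rate after three quarters ≈ 2.96%.

With a fixed labor force, u_{t+1} = u_t + s·(1−u_t) − f·u_t = u_t·(1−s−f) + s.
Here 1−s−f = 0.459 and s = 0.014.
u_1 = 0.064100 × 0.459 + 0.014 = 0.043422.
u_2 = 0.043422 × 0.459 + 0.014 = 0.033931.
u_3 = 0.033931 × 0.459 + 0.014 = 0.029574.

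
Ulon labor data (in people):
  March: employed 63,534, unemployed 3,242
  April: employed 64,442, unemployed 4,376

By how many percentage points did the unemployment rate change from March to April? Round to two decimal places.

The unemployment rate changed by +1.50 percentage points.

March: labor force = 63,534 + 3,242 = 66,776; u = 3,242/66,776 = 4.86%.
April: labor force = 64,442 + 4,376 = 68,818; u = 4,376/68,818 = 6.36%.
Change = 6.36% − 4.86% = +1.50 pp.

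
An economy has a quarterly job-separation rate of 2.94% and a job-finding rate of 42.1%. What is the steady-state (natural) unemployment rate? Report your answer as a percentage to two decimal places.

Steady-state unemployment rate ≈ 6.53%.

At steady state the flows balance: s·E = f·U, so U/(E+U) = s/(s+f).
u* = 2.94 / (2.94 + 42.1) = 2.94 / 45.04 = 6.53%.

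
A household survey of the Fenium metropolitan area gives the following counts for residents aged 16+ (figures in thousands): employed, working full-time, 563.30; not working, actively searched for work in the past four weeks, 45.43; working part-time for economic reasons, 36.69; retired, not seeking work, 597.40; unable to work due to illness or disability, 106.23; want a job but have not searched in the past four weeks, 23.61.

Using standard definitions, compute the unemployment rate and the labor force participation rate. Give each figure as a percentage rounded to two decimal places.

Employed = 563.30 + 36.69 = 599.99 thousand (anyone who worked, including part-time for economic reasons, counts as employed).
Unemployed = 45.43 thousand.
Labor force = 599.99 + 45.43 = 645.42 thousand.
Not in labor force = 597.40 + 106.23 + 23.61 = 727.24 thousand (those not working and not actively searching are outside the labor force — including those who want a job but have given up searching).
Civilian working-age population = 645.42 + 727.24 = 1,372.66 thousand.
Unemployment rate = 45.43 / 645.42 = 7.04%.
Labor force participation rate = 645.42 / 1,372.66 = 47.02%.

Unemployment rate ≈ 7.04%; labor force participation rate ≈ 47.02%.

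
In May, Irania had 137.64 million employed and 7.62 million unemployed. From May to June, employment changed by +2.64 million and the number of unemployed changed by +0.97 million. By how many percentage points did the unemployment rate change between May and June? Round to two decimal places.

May: labor force = 137.64 + 7.62 = 145.26; u = 7.62/145.26 = 5.25%.
June: labor force = 140.28 + 8.59 = 148.87; u = 8.59/148.87 = 5.77%.
Change = 5.77% − 5.25% = +0.52 pp.

The unemployment rate changed by +0.52 percentage points.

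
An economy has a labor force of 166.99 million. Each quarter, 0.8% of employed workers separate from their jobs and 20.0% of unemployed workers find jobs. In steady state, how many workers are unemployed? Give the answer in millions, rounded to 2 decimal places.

About 6.42 million are unemployed in steady state.

Steady-state unemployment rate u* = s/(s+f) = 0.8/(0.8+20.0) = 0.038462.
Unemployed = u* × labor force = 0.038462 × 166.99 ≈ 6.42 million.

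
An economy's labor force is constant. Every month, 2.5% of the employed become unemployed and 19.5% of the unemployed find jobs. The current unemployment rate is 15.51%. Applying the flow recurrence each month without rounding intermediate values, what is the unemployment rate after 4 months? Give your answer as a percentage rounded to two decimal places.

Unemployment rate after four months ≈ 12.90%.

With a fixed labor force, u_{t+1} = u_t + s·(1−u_t) − f·u_t = u_t·(1−s−f) + s.
Here 1−s−f = 0.780 and s = 0.025.
u_1 = 0.155100 × 0.780 + 0.025 = 0.145978.
u_2 = 0.145978 × 0.780 + 0.025 = 0.138863.
u_3 = 0.138863 × 0.780 + 0.025 = 0.133313.
u_4 = 0.133313 × 0.780 + 0.025 = 0.128984.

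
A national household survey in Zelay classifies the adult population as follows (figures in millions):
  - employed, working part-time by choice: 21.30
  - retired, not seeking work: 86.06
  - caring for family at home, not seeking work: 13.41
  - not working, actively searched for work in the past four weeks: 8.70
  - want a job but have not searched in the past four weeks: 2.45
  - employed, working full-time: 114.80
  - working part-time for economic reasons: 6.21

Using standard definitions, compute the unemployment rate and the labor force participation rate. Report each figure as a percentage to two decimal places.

Employed = 21.30 + 114.80 + 6.21 = 142.31 million (anyone who worked, including part-time for economic reasons, counts as employed).
Unemployed = 8.70 million.
Labor force = 142.31 + 8.70 = 151.01 million.
Not in labor force = 86.06 + 13.41 + 2.45 = 101.92 million (those not working and not actively searching are outside the labor force — including those who want a job but have given up searching).
Civilian working-age population = 151.01 + 101.92 = 252.93 million.
Unemployment rate = 8.70 / 151.01 = 5.76%.
Labor force participation rate = 151.01 / 252.93 = 59.70%.

Unemployment rate ≈ 5.76%; labor force participation rate ≈ 59.70%.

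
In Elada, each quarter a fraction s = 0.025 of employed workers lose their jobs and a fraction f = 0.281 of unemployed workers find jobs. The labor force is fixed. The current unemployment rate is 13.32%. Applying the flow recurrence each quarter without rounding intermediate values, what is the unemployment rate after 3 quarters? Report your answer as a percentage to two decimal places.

With a fixed labor force, u_{t+1} = u_t + s·(1−u_t) − f·u_t = u_t·(1−s−f) + s.
Here 1−s−f = 0.694 and s = 0.025.
u_1 = 0.133200 × 0.694 + 0.025 = 0.117441.
u_2 = 0.117441 × 0.694 + 0.025 = 0.106504.
u_3 = 0.106504 × 0.694 + 0.025 = 0.098914.

Unemployment rate after three quarters ≈ 9.89%.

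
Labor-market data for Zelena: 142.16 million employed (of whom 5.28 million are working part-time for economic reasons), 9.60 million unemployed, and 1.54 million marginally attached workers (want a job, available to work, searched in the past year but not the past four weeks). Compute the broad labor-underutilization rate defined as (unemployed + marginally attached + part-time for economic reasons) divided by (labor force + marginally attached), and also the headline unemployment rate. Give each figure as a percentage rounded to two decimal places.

Labor force = 142.16 + 9.60 = 151.76 million.
Numerator = 9.60 + 1.54 + 5.28 = 16.42 million.
Denominator = 151.76 + 1.54 = 153.30 million.
Broad rate = 16.42 / 153.30 = 10.71%.
Headline unemployment rate = 9.60 / 151.76 = 6.33%.

Broad underutilization rate ≈ 10.71%; headline unemployment rate ≈ 6.33%.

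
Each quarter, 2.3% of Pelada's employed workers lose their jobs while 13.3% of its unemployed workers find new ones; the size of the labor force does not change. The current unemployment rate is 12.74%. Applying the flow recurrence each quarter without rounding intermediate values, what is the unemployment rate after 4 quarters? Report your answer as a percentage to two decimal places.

Unemployment rate after four quarters ≈ 13.73%.

With a fixed labor force, u_{t+1} = u_t + s·(1−u_t) − f·u_t = u_t·(1−s−f) + s.
Here 1−s−f = 0.844 and s = 0.023.
u_1 = 0.127400 × 0.844 + 0.023 = 0.130526.
u_2 = 0.130526 × 0.844 + 0.023 = 0.133164.
u_3 = 0.133164 × 0.844 + 0.023 = 0.135390.
u_4 = 0.135390 × 0.844 + 0.023 = 0.137269.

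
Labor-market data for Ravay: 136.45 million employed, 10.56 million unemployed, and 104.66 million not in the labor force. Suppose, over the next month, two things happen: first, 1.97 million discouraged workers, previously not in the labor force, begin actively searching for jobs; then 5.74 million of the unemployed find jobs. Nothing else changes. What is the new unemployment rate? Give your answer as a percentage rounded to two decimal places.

New unemployment rate ≈ 4.56%.

Initially, labor force = 136.45 + 10.56 = 147.01 million, so u = 10.56/147.01 = 7.18%.
After the first change, unemployed and labor force both rise by 1.97 → E = 136.45, U = 12.53, labor force = 148.98 million.
After the second change, unemployed falls and employed rises by 5.74; labor force unchanged → E = 142.19, U = 6.79, labor force = 148.98 million.
New unemployment rate = 6.79 / 148.98 = 4.56%.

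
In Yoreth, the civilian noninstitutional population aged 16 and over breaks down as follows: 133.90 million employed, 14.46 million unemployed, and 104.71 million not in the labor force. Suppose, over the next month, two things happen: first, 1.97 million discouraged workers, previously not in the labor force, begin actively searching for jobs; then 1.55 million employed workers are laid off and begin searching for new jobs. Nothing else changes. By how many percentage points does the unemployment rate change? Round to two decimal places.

Initially, labor force = 133.90 + 14.46 = 148.36 million, so u = 14.46/148.36 = 9.75%.
After the first change, unemployed and labor force both rise by 1.97 → E = 133.90, U = 16.43, labor force = 150.33 million.
After the second change, employed falls and unemployed rises by 1.55; labor force unchanged → E = 132.35, U = 17.98, labor force = 150.33 million.
New unemployment rate = 17.98 / 150.33 = 11.96%.
Change = 11.96% − 9.75% = +2.21 percentage points.

The unemployment rate changes by +2.21 percentage points.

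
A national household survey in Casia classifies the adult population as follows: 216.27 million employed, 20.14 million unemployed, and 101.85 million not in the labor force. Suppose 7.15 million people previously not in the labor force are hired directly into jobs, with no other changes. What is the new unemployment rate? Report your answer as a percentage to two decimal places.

New unemployment rate ≈ 8.27%.

Initially, labor force = 216.27 + 20.14 = 236.41 million, so u = 20.14/236.41 = 8.52%.
After the change, employed and labor force both rise by 7.15; unemployed unchanged → E = 223.42, U = 20.14, labor force = 243.56 million.
New unemployment rate = 20.14 / 243.56 = 8.27%.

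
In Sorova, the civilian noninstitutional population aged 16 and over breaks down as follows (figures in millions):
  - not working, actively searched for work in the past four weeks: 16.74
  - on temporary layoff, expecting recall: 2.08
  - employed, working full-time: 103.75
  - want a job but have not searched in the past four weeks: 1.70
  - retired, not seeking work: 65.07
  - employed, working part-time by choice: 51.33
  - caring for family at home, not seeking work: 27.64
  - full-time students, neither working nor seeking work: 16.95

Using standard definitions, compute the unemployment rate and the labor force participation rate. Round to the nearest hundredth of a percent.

Unemployment rate ≈ 10.82%; labor force participation rate ≈ 60.96%.

Employed = 103.75 + 51.33 = 155.08 million.
Unemployed = 16.74 + 2.08 = 18.82 million (jobless and actively searching, or on temporary layoff).
Labor force = 155.08 + 18.82 = 173.90 million.
Not in labor force = 1.70 + 65.07 + 27.64 + 16.95 = 111.36 million (those not working and not actively searching are outside the labor force — including those who want a job but have given up searching).
Civilian working-age population = 173.90 + 111.36 = 285.26 million.
Unemployment rate = 18.82 / 173.90 = 10.82%.
Labor force participation rate = 173.90 / 285.26 = 60.96%.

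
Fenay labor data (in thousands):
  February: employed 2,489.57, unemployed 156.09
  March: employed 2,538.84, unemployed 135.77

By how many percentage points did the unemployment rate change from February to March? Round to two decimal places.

The unemployment rate changed by −0.82 percentage points.

February: labor force = 2,489.57 + 156.09 = 2,645.66; u = 156.09/2,645.66 = 5.90%.
March: labor force = 2,538.84 + 135.77 = 2,674.61; u = 135.77/2,674.61 = 5.08%.
Change = 5.08% − 5.90% = −0.82 pp.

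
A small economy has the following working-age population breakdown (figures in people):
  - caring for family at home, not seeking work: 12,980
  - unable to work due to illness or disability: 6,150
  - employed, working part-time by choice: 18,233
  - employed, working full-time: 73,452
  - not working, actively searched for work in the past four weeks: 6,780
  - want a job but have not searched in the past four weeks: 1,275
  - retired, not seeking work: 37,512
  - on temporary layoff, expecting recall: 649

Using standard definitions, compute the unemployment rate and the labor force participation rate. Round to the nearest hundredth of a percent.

Unemployment rate ≈ 7.50%; labor force participation rate ≈ 63.12%.

Employed = 18,233 + 73,452 = 91,685.
Unemployed = 6,780 + 649 = 7,429 (jobless and actively searching, or on temporary layoff).
Labor force = 91,685 + 7,429 = 99,114.
Not in labor force = 12,980 + 6,150 + 1,275 + 37,512 = 57,917 (those not working and not actively searching are outside the labor force — including those who want a job but have given up searching).
Civilian working-age population = 99,114 + 57,917 = 157,031.
Unemployment rate = 7,429 / 99,114 = 7.50%.
Labor force participation rate = 99,114 / 157,031 = 63.12%.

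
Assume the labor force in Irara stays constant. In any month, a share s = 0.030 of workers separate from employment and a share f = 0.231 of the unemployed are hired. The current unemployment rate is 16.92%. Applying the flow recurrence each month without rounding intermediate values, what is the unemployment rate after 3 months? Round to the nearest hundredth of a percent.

Unemployment rate after three months ≈ 13.68%.

With a fixed labor force, u_{t+1} = u_t + s·(1−u_t) − f·u_t = u_t·(1−s−f) + s.
Here 1−s−f = 0.739 and s = 0.030.
u_1 = 0.169200 × 0.739 + 0.030 = 0.155039.
u_2 = 0.155039 × 0.739 + 0.030 = 0.144574.
u_3 = 0.144574 × 0.739 + 0.030 = 0.136840.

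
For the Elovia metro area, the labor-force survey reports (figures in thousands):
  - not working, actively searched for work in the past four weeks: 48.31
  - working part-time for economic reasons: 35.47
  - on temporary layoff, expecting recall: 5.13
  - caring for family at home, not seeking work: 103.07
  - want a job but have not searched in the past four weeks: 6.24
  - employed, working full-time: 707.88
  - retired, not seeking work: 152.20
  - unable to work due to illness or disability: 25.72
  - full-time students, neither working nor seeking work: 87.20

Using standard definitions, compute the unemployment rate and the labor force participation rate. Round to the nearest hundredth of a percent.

Unemployment rate ≈ 6.71%; labor force participation rate ≈ 68.03%.

Employed = 35.47 + 707.88 = 743.35 thousand (anyone who worked, including part-time for economic reasons, counts as employed).
Unemployed = 48.31 + 5.13 = 53.44 thousand (jobless and actively searching, or on temporary layoff).
Labor force = 743.35 + 53.44 = 796.79 thousand.
Not in labor force = 103.07 + 6.24 + 152.20 + 25.72 + 87.20 = 374.43 thousand (those not working and not actively searching are outside the labor force — including those who want a job but have given up searching).
Civilian working-age population = 796.79 + 374.43 = 1,171.22 thousand.
Unemployment rate = 53.44 / 796.79 = 6.71%.
Labor force participation rate = 796.79 / 1,171.22 = 68.03%.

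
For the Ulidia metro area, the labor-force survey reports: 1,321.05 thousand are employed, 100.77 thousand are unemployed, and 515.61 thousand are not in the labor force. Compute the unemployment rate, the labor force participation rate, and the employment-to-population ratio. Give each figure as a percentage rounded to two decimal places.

Unemployment rate ≈ 7.09%; labor force participation rate ≈ 73.39%; employment-population ratio ≈ 68.19%.

Labor force = employed + unemployed = 1,321.05 + 100.77 = 1,421.82 thousand.
Working-age population = 1,421.82 + 515.61 = 1,937.43 thousand.
Unemployment rate = 100.77 / 1,421.82 = 7.09%.
Labor force participation rate = 1,421.82 / 1,937.43 = 73.39%.
Employment-population ratio = 1,321.05 / 1,937.43 = 68.19%.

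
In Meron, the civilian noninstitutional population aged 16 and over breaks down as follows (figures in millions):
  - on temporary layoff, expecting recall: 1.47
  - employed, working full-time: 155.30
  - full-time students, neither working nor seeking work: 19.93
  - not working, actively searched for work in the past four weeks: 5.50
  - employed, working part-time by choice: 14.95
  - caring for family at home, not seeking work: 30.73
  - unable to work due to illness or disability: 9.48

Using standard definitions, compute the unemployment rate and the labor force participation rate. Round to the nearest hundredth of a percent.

Unemployment rate ≈ 3.93%; labor force participation rate ≈ 74.66%.

Employed = 155.30 + 14.95 = 170.25 million.
Unemployed = 1.47 + 5.50 = 6.97 million (jobless and actively searching, or on temporary layoff).
Labor force = 170.25 + 6.97 = 177.22 million.
Not in labor force = 19.93 + 30.73 + 9.48 = 60.14 million (those not working and not actively searching are outside the labor force).
Civilian working-age population = 177.22 + 60.14 = 237.36 million.
Unemployment rate = 6.97 / 177.22 = 3.93%.
Labor force participation rate = 177.22 / 237.36 = 74.66%.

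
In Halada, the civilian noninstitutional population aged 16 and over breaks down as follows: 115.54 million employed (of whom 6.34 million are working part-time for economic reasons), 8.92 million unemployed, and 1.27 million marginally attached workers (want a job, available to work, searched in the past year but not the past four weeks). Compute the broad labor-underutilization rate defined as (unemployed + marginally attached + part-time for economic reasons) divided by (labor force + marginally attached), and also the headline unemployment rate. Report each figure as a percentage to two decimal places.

Broad underutilization rate ≈ 13.15%; headline unemployment rate ≈ 7.17%.

Labor force = 115.54 + 8.92 = 124.46 million.
Numerator = 8.92 + 1.27 + 6.34 = 16.53 million.
Denominator = 124.46 + 1.27 = 125.73 million.
Broad rate = 16.53 / 125.73 = 13.15%.
Headline unemployment rate = 8.92 / 124.46 = 7.17%.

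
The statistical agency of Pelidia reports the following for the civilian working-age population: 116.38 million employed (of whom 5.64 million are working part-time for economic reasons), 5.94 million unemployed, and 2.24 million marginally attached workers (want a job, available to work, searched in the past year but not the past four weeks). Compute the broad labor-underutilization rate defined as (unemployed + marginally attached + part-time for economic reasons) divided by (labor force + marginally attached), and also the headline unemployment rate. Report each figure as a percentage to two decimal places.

Labor force = 116.38 + 5.94 = 122.32 million.
Numerator = 5.94 + 2.24 + 5.64 = 13.82 million.
Denominator = 122.32 + 2.24 = 124.56 million.
Broad rate = 13.82 / 124.56 = 11.10%.
Headline unemployment rate = 5.94 / 122.32 = 4.86%.

Broad underutilization rate ≈ 11.10%; headline unemployment rate ≈ 4.86%.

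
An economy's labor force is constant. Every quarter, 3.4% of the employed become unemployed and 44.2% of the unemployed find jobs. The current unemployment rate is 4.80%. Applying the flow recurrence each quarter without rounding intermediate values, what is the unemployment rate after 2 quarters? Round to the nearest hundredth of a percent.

Unemployment rate after two quarters ≈ 6.50%.

With a fixed labor force, u_{t+1} = u_t + s·(1−u_t) − f·u_t = u_t·(1−s−f) + s.
Here 1−s−f = 0.524 and s = 0.034.
u_1 = 0.048000 × 0.524 + 0.034 = 0.059152.
u_2 = 0.059152 × 0.524 + 0.034 = 0.064996.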